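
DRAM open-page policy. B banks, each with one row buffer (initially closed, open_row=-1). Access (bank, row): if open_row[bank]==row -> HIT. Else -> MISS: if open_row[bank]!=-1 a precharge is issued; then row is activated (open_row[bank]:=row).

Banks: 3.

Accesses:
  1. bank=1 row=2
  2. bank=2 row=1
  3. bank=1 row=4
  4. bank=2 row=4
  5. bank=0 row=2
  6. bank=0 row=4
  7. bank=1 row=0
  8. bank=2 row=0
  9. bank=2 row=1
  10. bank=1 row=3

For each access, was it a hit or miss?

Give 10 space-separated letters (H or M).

Answer: M M M M M M M M M M

Derivation:
Acc 1: bank1 row2 -> MISS (open row2); precharges=0
Acc 2: bank2 row1 -> MISS (open row1); precharges=0
Acc 3: bank1 row4 -> MISS (open row4); precharges=1
Acc 4: bank2 row4 -> MISS (open row4); precharges=2
Acc 5: bank0 row2 -> MISS (open row2); precharges=2
Acc 6: bank0 row4 -> MISS (open row4); precharges=3
Acc 7: bank1 row0 -> MISS (open row0); precharges=4
Acc 8: bank2 row0 -> MISS (open row0); precharges=5
Acc 9: bank2 row1 -> MISS (open row1); precharges=6
Acc 10: bank1 row3 -> MISS (open row3); precharges=7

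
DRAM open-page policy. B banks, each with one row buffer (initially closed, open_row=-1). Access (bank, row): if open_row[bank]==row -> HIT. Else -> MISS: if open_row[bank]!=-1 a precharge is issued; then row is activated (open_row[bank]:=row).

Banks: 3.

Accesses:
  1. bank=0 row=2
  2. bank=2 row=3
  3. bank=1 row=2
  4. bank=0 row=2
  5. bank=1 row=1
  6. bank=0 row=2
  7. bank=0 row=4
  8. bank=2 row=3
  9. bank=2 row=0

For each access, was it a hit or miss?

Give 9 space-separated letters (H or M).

Acc 1: bank0 row2 -> MISS (open row2); precharges=0
Acc 2: bank2 row3 -> MISS (open row3); precharges=0
Acc 3: bank1 row2 -> MISS (open row2); precharges=0
Acc 4: bank0 row2 -> HIT
Acc 5: bank1 row1 -> MISS (open row1); precharges=1
Acc 6: bank0 row2 -> HIT
Acc 7: bank0 row4 -> MISS (open row4); precharges=2
Acc 8: bank2 row3 -> HIT
Acc 9: bank2 row0 -> MISS (open row0); precharges=3

Answer: M M M H M H M H M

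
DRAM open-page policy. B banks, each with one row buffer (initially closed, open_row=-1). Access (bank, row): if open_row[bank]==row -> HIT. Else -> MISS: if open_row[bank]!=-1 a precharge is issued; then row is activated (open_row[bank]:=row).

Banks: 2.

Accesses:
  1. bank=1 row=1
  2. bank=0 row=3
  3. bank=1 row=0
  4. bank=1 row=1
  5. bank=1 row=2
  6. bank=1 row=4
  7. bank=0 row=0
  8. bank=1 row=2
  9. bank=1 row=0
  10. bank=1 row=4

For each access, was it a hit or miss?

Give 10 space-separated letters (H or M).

Acc 1: bank1 row1 -> MISS (open row1); precharges=0
Acc 2: bank0 row3 -> MISS (open row3); precharges=0
Acc 3: bank1 row0 -> MISS (open row0); precharges=1
Acc 4: bank1 row1 -> MISS (open row1); precharges=2
Acc 5: bank1 row2 -> MISS (open row2); precharges=3
Acc 6: bank1 row4 -> MISS (open row4); precharges=4
Acc 7: bank0 row0 -> MISS (open row0); precharges=5
Acc 8: bank1 row2 -> MISS (open row2); precharges=6
Acc 9: bank1 row0 -> MISS (open row0); precharges=7
Acc 10: bank1 row4 -> MISS (open row4); precharges=8

Answer: M M M M M M M M M M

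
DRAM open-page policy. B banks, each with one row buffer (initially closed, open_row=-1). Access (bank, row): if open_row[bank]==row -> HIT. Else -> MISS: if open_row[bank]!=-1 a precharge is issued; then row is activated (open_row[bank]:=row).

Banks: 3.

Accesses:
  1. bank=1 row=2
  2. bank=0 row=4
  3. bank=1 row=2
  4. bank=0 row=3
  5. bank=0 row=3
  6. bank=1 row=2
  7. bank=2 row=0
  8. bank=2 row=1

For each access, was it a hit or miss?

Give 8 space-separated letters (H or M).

Answer: M M H M H H M M

Derivation:
Acc 1: bank1 row2 -> MISS (open row2); precharges=0
Acc 2: bank0 row4 -> MISS (open row4); precharges=0
Acc 3: bank1 row2 -> HIT
Acc 4: bank0 row3 -> MISS (open row3); precharges=1
Acc 5: bank0 row3 -> HIT
Acc 6: bank1 row2 -> HIT
Acc 7: bank2 row0 -> MISS (open row0); precharges=1
Acc 8: bank2 row1 -> MISS (open row1); precharges=2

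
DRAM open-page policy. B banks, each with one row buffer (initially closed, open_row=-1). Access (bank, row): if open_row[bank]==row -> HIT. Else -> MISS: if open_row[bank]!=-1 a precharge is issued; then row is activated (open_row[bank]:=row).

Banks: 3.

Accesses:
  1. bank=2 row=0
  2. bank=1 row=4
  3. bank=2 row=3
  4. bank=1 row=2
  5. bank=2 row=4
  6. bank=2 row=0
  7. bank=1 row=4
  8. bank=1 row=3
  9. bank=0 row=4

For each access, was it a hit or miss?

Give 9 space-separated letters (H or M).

Acc 1: bank2 row0 -> MISS (open row0); precharges=0
Acc 2: bank1 row4 -> MISS (open row4); precharges=0
Acc 3: bank2 row3 -> MISS (open row3); precharges=1
Acc 4: bank1 row2 -> MISS (open row2); precharges=2
Acc 5: bank2 row4 -> MISS (open row4); precharges=3
Acc 6: bank2 row0 -> MISS (open row0); precharges=4
Acc 7: bank1 row4 -> MISS (open row4); precharges=5
Acc 8: bank1 row3 -> MISS (open row3); precharges=6
Acc 9: bank0 row4 -> MISS (open row4); precharges=6

Answer: M M M M M M M M M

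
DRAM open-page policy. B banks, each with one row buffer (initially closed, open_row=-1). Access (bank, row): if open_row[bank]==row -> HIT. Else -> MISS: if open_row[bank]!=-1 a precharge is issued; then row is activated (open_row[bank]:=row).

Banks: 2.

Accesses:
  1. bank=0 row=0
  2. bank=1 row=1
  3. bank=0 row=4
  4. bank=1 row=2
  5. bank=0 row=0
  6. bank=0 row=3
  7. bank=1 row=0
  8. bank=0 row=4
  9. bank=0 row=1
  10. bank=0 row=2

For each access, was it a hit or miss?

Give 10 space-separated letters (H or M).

Answer: M M M M M M M M M M

Derivation:
Acc 1: bank0 row0 -> MISS (open row0); precharges=0
Acc 2: bank1 row1 -> MISS (open row1); precharges=0
Acc 3: bank0 row4 -> MISS (open row4); precharges=1
Acc 4: bank1 row2 -> MISS (open row2); precharges=2
Acc 5: bank0 row0 -> MISS (open row0); precharges=3
Acc 6: bank0 row3 -> MISS (open row3); precharges=4
Acc 7: bank1 row0 -> MISS (open row0); precharges=5
Acc 8: bank0 row4 -> MISS (open row4); precharges=6
Acc 9: bank0 row1 -> MISS (open row1); precharges=7
Acc 10: bank0 row2 -> MISS (open row2); precharges=8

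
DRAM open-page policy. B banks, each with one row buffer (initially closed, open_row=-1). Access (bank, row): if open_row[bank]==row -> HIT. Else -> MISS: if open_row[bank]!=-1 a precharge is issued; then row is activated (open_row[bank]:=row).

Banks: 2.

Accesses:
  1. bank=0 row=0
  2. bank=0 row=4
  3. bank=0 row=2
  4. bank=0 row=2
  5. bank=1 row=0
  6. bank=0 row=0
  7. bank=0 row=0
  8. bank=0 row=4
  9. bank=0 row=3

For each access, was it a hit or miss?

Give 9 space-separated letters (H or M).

Answer: M M M H M M H M M

Derivation:
Acc 1: bank0 row0 -> MISS (open row0); precharges=0
Acc 2: bank0 row4 -> MISS (open row4); precharges=1
Acc 3: bank0 row2 -> MISS (open row2); precharges=2
Acc 4: bank0 row2 -> HIT
Acc 5: bank1 row0 -> MISS (open row0); precharges=2
Acc 6: bank0 row0 -> MISS (open row0); precharges=3
Acc 7: bank0 row0 -> HIT
Acc 8: bank0 row4 -> MISS (open row4); precharges=4
Acc 9: bank0 row3 -> MISS (open row3); precharges=5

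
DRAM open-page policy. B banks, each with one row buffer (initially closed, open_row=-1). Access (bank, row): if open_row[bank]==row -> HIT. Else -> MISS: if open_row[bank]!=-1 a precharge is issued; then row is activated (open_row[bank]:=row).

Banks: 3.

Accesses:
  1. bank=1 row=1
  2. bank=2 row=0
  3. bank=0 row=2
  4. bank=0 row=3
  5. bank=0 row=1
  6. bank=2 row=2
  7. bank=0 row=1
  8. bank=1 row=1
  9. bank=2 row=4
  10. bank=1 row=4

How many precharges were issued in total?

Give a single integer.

Answer: 5

Derivation:
Acc 1: bank1 row1 -> MISS (open row1); precharges=0
Acc 2: bank2 row0 -> MISS (open row0); precharges=0
Acc 3: bank0 row2 -> MISS (open row2); precharges=0
Acc 4: bank0 row3 -> MISS (open row3); precharges=1
Acc 5: bank0 row1 -> MISS (open row1); precharges=2
Acc 6: bank2 row2 -> MISS (open row2); precharges=3
Acc 7: bank0 row1 -> HIT
Acc 8: bank1 row1 -> HIT
Acc 9: bank2 row4 -> MISS (open row4); precharges=4
Acc 10: bank1 row4 -> MISS (open row4); precharges=5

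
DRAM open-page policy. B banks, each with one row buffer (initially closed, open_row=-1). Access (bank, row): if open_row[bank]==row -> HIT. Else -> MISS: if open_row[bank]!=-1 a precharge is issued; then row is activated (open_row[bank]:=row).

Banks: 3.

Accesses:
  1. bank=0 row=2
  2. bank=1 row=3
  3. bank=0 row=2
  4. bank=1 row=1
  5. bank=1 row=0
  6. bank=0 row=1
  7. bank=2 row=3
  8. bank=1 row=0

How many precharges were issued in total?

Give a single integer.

Acc 1: bank0 row2 -> MISS (open row2); precharges=0
Acc 2: bank1 row3 -> MISS (open row3); precharges=0
Acc 3: bank0 row2 -> HIT
Acc 4: bank1 row1 -> MISS (open row1); precharges=1
Acc 5: bank1 row0 -> MISS (open row0); precharges=2
Acc 6: bank0 row1 -> MISS (open row1); precharges=3
Acc 7: bank2 row3 -> MISS (open row3); precharges=3
Acc 8: bank1 row0 -> HIT

Answer: 3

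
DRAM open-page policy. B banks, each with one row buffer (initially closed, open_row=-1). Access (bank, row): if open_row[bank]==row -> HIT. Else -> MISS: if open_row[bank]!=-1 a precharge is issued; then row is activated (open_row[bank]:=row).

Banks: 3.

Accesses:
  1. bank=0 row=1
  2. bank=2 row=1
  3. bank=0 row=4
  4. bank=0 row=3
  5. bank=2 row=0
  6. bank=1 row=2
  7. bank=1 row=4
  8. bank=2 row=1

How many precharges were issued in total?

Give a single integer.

Acc 1: bank0 row1 -> MISS (open row1); precharges=0
Acc 2: bank2 row1 -> MISS (open row1); precharges=0
Acc 3: bank0 row4 -> MISS (open row4); precharges=1
Acc 4: bank0 row3 -> MISS (open row3); precharges=2
Acc 5: bank2 row0 -> MISS (open row0); precharges=3
Acc 6: bank1 row2 -> MISS (open row2); precharges=3
Acc 7: bank1 row4 -> MISS (open row4); precharges=4
Acc 8: bank2 row1 -> MISS (open row1); precharges=5

Answer: 5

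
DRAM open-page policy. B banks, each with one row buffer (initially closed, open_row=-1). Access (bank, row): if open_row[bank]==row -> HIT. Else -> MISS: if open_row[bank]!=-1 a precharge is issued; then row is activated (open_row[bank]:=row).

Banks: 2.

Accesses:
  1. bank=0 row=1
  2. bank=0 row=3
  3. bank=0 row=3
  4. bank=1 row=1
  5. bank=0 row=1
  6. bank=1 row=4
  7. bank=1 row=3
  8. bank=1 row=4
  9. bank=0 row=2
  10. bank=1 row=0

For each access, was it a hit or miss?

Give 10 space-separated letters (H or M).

Answer: M M H M M M M M M M

Derivation:
Acc 1: bank0 row1 -> MISS (open row1); precharges=0
Acc 2: bank0 row3 -> MISS (open row3); precharges=1
Acc 3: bank0 row3 -> HIT
Acc 4: bank1 row1 -> MISS (open row1); precharges=1
Acc 5: bank0 row1 -> MISS (open row1); precharges=2
Acc 6: bank1 row4 -> MISS (open row4); precharges=3
Acc 7: bank1 row3 -> MISS (open row3); precharges=4
Acc 8: bank1 row4 -> MISS (open row4); precharges=5
Acc 9: bank0 row2 -> MISS (open row2); precharges=6
Acc 10: bank1 row0 -> MISS (open row0); precharges=7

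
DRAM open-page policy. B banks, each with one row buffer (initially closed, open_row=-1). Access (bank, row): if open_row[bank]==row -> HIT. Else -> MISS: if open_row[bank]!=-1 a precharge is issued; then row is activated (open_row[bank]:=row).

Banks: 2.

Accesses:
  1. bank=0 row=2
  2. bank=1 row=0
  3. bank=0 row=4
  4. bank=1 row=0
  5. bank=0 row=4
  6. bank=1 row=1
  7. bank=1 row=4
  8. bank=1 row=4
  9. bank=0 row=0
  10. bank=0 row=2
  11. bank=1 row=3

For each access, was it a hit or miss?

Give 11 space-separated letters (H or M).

Acc 1: bank0 row2 -> MISS (open row2); precharges=0
Acc 2: bank1 row0 -> MISS (open row0); precharges=0
Acc 3: bank0 row4 -> MISS (open row4); precharges=1
Acc 4: bank1 row0 -> HIT
Acc 5: bank0 row4 -> HIT
Acc 6: bank1 row1 -> MISS (open row1); precharges=2
Acc 7: bank1 row4 -> MISS (open row4); precharges=3
Acc 8: bank1 row4 -> HIT
Acc 9: bank0 row0 -> MISS (open row0); precharges=4
Acc 10: bank0 row2 -> MISS (open row2); precharges=5
Acc 11: bank1 row3 -> MISS (open row3); precharges=6

Answer: M M M H H M M H M M M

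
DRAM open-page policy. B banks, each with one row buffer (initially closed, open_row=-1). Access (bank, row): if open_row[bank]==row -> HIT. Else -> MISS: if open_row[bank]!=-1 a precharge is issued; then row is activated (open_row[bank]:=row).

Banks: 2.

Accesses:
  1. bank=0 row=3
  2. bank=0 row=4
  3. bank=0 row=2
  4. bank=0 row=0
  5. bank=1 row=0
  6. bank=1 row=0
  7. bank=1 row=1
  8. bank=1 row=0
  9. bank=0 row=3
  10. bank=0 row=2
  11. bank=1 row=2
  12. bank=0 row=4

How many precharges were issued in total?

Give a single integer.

Answer: 9

Derivation:
Acc 1: bank0 row3 -> MISS (open row3); precharges=0
Acc 2: bank0 row4 -> MISS (open row4); precharges=1
Acc 3: bank0 row2 -> MISS (open row2); precharges=2
Acc 4: bank0 row0 -> MISS (open row0); precharges=3
Acc 5: bank1 row0 -> MISS (open row0); precharges=3
Acc 6: bank1 row0 -> HIT
Acc 7: bank1 row1 -> MISS (open row1); precharges=4
Acc 8: bank1 row0 -> MISS (open row0); precharges=5
Acc 9: bank0 row3 -> MISS (open row3); precharges=6
Acc 10: bank0 row2 -> MISS (open row2); precharges=7
Acc 11: bank1 row2 -> MISS (open row2); precharges=8
Acc 12: bank0 row4 -> MISS (open row4); precharges=9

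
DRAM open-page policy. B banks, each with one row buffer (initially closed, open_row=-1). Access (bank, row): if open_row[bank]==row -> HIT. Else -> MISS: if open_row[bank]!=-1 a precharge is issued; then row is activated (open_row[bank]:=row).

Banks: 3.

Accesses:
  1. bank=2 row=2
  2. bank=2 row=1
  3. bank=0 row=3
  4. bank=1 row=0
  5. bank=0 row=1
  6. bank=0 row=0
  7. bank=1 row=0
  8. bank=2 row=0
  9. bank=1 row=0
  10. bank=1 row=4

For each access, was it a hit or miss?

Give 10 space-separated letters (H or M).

Acc 1: bank2 row2 -> MISS (open row2); precharges=0
Acc 2: bank2 row1 -> MISS (open row1); precharges=1
Acc 3: bank0 row3 -> MISS (open row3); precharges=1
Acc 4: bank1 row0 -> MISS (open row0); precharges=1
Acc 5: bank0 row1 -> MISS (open row1); precharges=2
Acc 6: bank0 row0 -> MISS (open row0); precharges=3
Acc 7: bank1 row0 -> HIT
Acc 8: bank2 row0 -> MISS (open row0); precharges=4
Acc 9: bank1 row0 -> HIT
Acc 10: bank1 row4 -> MISS (open row4); precharges=5

Answer: M M M M M M H M H M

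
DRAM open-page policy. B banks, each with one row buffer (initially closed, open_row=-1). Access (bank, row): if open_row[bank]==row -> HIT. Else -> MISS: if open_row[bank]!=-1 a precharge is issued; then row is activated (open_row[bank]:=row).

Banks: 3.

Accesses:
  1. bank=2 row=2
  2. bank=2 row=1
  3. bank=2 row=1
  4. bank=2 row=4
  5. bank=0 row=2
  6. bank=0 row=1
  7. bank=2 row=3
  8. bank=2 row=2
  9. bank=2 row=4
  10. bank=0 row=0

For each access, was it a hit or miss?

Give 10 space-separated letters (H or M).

Answer: M M H M M M M M M M

Derivation:
Acc 1: bank2 row2 -> MISS (open row2); precharges=0
Acc 2: bank2 row1 -> MISS (open row1); precharges=1
Acc 3: bank2 row1 -> HIT
Acc 4: bank2 row4 -> MISS (open row4); precharges=2
Acc 5: bank0 row2 -> MISS (open row2); precharges=2
Acc 6: bank0 row1 -> MISS (open row1); precharges=3
Acc 7: bank2 row3 -> MISS (open row3); precharges=4
Acc 8: bank2 row2 -> MISS (open row2); precharges=5
Acc 9: bank2 row4 -> MISS (open row4); precharges=6
Acc 10: bank0 row0 -> MISS (open row0); precharges=7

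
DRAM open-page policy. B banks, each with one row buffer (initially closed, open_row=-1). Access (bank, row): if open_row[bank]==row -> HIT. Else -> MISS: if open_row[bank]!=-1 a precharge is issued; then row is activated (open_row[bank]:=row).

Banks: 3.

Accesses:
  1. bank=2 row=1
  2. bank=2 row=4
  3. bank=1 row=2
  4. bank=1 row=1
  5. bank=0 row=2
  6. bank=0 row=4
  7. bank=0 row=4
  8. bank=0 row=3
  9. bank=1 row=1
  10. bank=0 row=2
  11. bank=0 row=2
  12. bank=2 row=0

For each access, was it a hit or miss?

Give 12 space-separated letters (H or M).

Answer: M M M M M M H M H M H M

Derivation:
Acc 1: bank2 row1 -> MISS (open row1); precharges=0
Acc 2: bank2 row4 -> MISS (open row4); precharges=1
Acc 3: bank1 row2 -> MISS (open row2); precharges=1
Acc 4: bank1 row1 -> MISS (open row1); precharges=2
Acc 5: bank0 row2 -> MISS (open row2); precharges=2
Acc 6: bank0 row4 -> MISS (open row4); precharges=3
Acc 7: bank0 row4 -> HIT
Acc 8: bank0 row3 -> MISS (open row3); precharges=4
Acc 9: bank1 row1 -> HIT
Acc 10: bank0 row2 -> MISS (open row2); precharges=5
Acc 11: bank0 row2 -> HIT
Acc 12: bank2 row0 -> MISS (open row0); precharges=6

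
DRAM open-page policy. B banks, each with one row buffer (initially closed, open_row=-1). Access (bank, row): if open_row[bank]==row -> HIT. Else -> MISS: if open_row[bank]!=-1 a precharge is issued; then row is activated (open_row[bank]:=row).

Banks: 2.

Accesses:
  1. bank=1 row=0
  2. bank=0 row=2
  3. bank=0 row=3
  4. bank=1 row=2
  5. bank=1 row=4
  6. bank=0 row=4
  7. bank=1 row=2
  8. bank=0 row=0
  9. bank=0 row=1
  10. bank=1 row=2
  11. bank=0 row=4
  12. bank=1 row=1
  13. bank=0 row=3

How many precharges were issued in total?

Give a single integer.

Acc 1: bank1 row0 -> MISS (open row0); precharges=0
Acc 2: bank0 row2 -> MISS (open row2); precharges=0
Acc 3: bank0 row3 -> MISS (open row3); precharges=1
Acc 4: bank1 row2 -> MISS (open row2); precharges=2
Acc 5: bank1 row4 -> MISS (open row4); precharges=3
Acc 6: bank0 row4 -> MISS (open row4); precharges=4
Acc 7: bank1 row2 -> MISS (open row2); precharges=5
Acc 8: bank0 row0 -> MISS (open row0); precharges=6
Acc 9: bank0 row1 -> MISS (open row1); precharges=7
Acc 10: bank1 row2 -> HIT
Acc 11: bank0 row4 -> MISS (open row4); precharges=8
Acc 12: bank1 row1 -> MISS (open row1); precharges=9
Acc 13: bank0 row3 -> MISS (open row3); precharges=10

Answer: 10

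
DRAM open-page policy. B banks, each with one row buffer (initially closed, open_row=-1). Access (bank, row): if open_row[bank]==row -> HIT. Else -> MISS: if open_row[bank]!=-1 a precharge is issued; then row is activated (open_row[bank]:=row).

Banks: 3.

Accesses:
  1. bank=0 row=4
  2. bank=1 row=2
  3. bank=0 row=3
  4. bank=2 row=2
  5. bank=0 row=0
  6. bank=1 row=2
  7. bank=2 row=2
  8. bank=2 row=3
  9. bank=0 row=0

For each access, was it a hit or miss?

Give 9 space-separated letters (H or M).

Acc 1: bank0 row4 -> MISS (open row4); precharges=0
Acc 2: bank1 row2 -> MISS (open row2); precharges=0
Acc 3: bank0 row3 -> MISS (open row3); precharges=1
Acc 4: bank2 row2 -> MISS (open row2); precharges=1
Acc 5: bank0 row0 -> MISS (open row0); precharges=2
Acc 6: bank1 row2 -> HIT
Acc 7: bank2 row2 -> HIT
Acc 8: bank2 row3 -> MISS (open row3); precharges=3
Acc 9: bank0 row0 -> HIT

Answer: M M M M M H H M H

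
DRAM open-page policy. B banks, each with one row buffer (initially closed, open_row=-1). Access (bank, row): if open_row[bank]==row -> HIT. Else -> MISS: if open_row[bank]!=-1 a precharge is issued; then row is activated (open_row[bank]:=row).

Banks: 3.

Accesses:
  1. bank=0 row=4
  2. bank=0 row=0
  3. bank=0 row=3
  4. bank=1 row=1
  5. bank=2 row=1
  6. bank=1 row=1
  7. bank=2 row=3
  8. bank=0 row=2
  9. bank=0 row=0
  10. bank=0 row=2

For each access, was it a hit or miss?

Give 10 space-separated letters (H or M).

Acc 1: bank0 row4 -> MISS (open row4); precharges=0
Acc 2: bank0 row0 -> MISS (open row0); precharges=1
Acc 3: bank0 row3 -> MISS (open row3); precharges=2
Acc 4: bank1 row1 -> MISS (open row1); precharges=2
Acc 5: bank2 row1 -> MISS (open row1); precharges=2
Acc 6: bank1 row1 -> HIT
Acc 7: bank2 row3 -> MISS (open row3); precharges=3
Acc 8: bank0 row2 -> MISS (open row2); precharges=4
Acc 9: bank0 row0 -> MISS (open row0); precharges=5
Acc 10: bank0 row2 -> MISS (open row2); precharges=6

Answer: M M M M M H M M M M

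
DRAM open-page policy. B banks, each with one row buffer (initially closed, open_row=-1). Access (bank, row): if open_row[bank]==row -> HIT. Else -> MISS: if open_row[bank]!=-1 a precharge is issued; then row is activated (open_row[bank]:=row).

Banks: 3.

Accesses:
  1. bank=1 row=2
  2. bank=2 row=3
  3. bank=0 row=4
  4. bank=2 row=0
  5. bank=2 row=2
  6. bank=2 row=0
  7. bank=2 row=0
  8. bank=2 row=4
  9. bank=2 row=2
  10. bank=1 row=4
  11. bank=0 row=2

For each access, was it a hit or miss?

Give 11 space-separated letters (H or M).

Acc 1: bank1 row2 -> MISS (open row2); precharges=0
Acc 2: bank2 row3 -> MISS (open row3); precharges=0
Acc 3: bank0 row4 -> MISS (open row4); precharges=0
Acc 4: bank2 row0 -> MISS (open row0); precharges=1
Acc 5: bank2 row2 -> MISS (open row2); precharges=2
Acc 6: bank2 row0 -> MISS (open row0); precharges=3
Acc 7: bank2 row0 -> HIT
Acc 8: bank2 row4 -> MISS (open row4); precharges=4
Acc 9: bank2 row2 -> MISS (open row2); precharges=5
Acc 10: bank1 row4 -> MISS (open row4); precharges=6
Acc 11: bank0 row2 -> MISS (open row2); precharges=7

Answer: M M M M M M H M M M M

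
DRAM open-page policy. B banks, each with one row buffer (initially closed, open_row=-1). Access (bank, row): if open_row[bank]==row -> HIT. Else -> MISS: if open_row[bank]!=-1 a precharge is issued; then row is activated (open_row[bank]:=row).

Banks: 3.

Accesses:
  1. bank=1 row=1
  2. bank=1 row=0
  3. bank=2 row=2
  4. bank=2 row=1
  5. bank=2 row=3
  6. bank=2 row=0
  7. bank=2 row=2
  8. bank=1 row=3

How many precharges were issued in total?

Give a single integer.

Answer: 6

Derivation:
Acc 1: bank1 row1 -> MISS (open row1); precharges=0
Acc 2: bank1 row0 -> MISS (open row0); precharges=1
Acc 3: bank2 row2 -> MISS (open row2); precharges=1
Acc 4: bank2 row1 -> MISS (open row1); precharges=2
Acc 5: bank2 row3 -> MISS (open row3); precharges=3
Acc 6: bank2 row0 -> MISS (open row0); precharges=4
Acc 7: bank2 row2 -> MISS (open row2); precharges=5
Acc 8: bank1 row3 -> MISS (open row3); precharges=6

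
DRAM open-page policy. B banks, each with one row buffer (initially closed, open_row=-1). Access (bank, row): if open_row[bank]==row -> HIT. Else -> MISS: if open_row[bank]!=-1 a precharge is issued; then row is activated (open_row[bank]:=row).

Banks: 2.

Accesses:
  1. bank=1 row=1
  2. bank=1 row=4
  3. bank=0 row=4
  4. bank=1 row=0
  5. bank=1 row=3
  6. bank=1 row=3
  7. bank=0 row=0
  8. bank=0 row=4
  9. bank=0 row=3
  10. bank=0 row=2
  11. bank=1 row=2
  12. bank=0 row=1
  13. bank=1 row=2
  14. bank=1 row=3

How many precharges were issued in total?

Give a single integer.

Answer: 10

Derivation:
Acc 1: bank1 row1 -> MISS (open row1); precharges=0
Acc 2: bank1 row4 -> MISS (open row4); precharges=1
Acc 3: bank0 row4 -> MISS (open row4); precharges=1
Acc 4: bank1 row0 -> MISS (open row0); precharges=2
Acc 5: bank1 row3 -> MISS (open row3); precharges=3
Acc 6: bank1 row3 -> HIT
Acc 7: bank0 row0 -> MISS (open row0); precharges=4
Acc 8: bank0 row4 -> MISS (open row4); precharges=5
Acc 9: bank0 row3 -> MISS (open row3); precharges=6
Acc 10: bank0 row2 -> MISS (open row2); precharges=7
Acc 11: bank1 row2 -> MISS (open row2); precharges=8
Acc 12: bank0 row1 -> MISS (open row1); precharges=9
Acc 13: bank1 row2 -> HIT
Acc 14: bank1 row3 -> MISS (open row3); precharges=10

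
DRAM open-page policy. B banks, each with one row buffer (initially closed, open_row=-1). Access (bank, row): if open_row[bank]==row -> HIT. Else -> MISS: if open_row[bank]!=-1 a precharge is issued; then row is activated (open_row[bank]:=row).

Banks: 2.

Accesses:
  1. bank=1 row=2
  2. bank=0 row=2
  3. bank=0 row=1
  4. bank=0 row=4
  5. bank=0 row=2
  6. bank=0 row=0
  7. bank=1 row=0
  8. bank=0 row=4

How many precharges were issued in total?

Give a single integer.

Answer: 6

Derivation:
Acc 1: bank1 row2 -> MISS (open row2); precharges=0
Acc 2: bank0 row2 -> MISS (open row2); precharges=0
Acc 3: bank0 row1 -> MISS (open row1); precharges=1
Acc 4: bank0 row4 -> MISS (open row4); precharges=2
Acc 5: bank0 row2 -> MISS (open row2); precharges=3
Acc 6: bank0 row0 -> MISS (open row0); precharges=4
Acc 7: bank1 row0 -> MISS (open row0); precharges=5
Acc 8: bank0 row4 -> MISS (open row4); precharges=6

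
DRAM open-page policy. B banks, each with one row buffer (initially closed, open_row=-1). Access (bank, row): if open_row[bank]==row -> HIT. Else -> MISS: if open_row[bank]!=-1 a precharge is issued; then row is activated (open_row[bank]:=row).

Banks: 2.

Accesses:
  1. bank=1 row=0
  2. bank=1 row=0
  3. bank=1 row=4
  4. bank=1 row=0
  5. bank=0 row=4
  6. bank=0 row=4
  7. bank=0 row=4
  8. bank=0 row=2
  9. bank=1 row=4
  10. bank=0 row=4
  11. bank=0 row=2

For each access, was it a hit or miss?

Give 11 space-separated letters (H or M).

Answer: M H M M M H H M M M M

Derivation:
Acc 1: bank1 row0 -> MISS (open row0); precharges=0
Acc 2: bank1 row0 -> HIT
Acc 3: bank1 row4 -> MISS (open row4); precharges=1
Acc 4: bank1 row0 -> MISS (open row0); precharges=2
Acc 5: bank0 row4 -> MISS (open row4); precharges=2
Acc 6: bank0 row4 -> HIT
Acc 7: bank0 row4 -> HIT
Acc 8: bank0 row2 -> MISS (open row2); precharges=3
Acc 9: bank1 row4 -> MISS (open row4); precharges=4
Acc 10: bank0 row4 -> MISS (open row4); precharges=5
Acc 11: bank0 row2 -> MISS (open row2); precharges=6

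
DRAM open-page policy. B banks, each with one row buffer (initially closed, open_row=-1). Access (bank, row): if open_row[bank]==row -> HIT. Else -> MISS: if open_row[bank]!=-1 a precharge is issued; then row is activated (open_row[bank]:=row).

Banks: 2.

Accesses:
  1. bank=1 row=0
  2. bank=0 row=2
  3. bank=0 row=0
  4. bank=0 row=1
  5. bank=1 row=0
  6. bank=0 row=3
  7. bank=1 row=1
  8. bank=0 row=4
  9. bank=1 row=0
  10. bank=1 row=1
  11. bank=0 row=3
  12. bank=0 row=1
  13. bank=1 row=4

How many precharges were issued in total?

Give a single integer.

Answer: 10

Derivation:
Acc 1: bank1 row0 -> MISS (open row0); precharges=0
Acc 2: bank0 row2 -> MISS (open row2); precharges=0
Acc 3: bank0 row0 -> MISS (open row0); precharges=1
Acc 4: bank0 row1 -> MISS (open row1); precharges=2
Acc 5: bank1 row0 -> HIT
Acc 6: bank0 row3 -> MISS (open row3); precharges=3
Acc 7: bank1 row1 -> MISS (open row1); precharges=4
Acc 8: bank0 row4 -> MISS (open row4); precharges=5
Acc 9: bank1 row0 -> MISS (open row0); precharges=6
Acc 10: bank1 row1 -> MISS (open row1); precharges=7
Acc 11: bank0 row3 -> MISS (open row3); precharges=8
Acc 12: bank0 row1 -> MISS (open row1); precharges=9
Acc 13: bank1 row4 -> MISS (open row4); precharges=10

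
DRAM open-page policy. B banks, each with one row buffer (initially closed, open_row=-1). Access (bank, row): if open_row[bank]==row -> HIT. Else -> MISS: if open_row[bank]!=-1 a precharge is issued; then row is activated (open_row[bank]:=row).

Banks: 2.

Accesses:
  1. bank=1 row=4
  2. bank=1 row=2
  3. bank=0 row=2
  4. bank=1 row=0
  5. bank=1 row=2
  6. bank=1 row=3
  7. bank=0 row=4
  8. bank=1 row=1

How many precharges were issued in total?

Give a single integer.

Acc 1: bank1 row4 -> MISS (open row4); precharges=0
Acc 2: bank1 row2 -> MISS (open row2); precharges=1
Acc 3: bank0 row2 -> MISS (open row2); precharges=1
Acc 4: bank1 row0 -> MISS (open row0); precharges=2
Acc 5: bank1 row2 -> MISS (open row2); precharges=3
Acc 6: bank1 row3 -> MISS (open row3); precharges=4
Acc 7: bank0 row4 -> MISS (open row4); precharges=5
Acc 8: bank1 row1 -> MISS (open row1); precharges=6

Answer: 6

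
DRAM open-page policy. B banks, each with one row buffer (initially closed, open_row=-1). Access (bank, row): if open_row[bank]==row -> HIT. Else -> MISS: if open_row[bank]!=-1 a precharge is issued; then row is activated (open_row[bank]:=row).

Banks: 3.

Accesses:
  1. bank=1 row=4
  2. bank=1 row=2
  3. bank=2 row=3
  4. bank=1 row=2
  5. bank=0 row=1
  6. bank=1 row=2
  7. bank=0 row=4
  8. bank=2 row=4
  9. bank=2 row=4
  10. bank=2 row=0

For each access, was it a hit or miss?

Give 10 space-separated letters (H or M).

Answer: M M M H M H M M H M

Derivation:
Acc 1: bank1 row4 -> MISS (open row4); precharges=0
Acc 2: bank1 row2 -> MISS (open row2); precharges=1
Acc 3: bank2 row3 -> MISS (open row3); precharges=1
Acc 4: bank1 row2 -> HIT
Acc 5: bank0 row1 -> MISS (open row1); precharges=1
Acc 6: bank1 row2 -> HIT
Acc 7: bank0 row4 -> MISS (open row4); precharges=2
Acc 8: bank2 row4 -> MISS (open row4); precharges=3
Acc 9: bank2 row4 -> HIT
Acc 10: bank2 row0 -> MISS (open row0); precharges=4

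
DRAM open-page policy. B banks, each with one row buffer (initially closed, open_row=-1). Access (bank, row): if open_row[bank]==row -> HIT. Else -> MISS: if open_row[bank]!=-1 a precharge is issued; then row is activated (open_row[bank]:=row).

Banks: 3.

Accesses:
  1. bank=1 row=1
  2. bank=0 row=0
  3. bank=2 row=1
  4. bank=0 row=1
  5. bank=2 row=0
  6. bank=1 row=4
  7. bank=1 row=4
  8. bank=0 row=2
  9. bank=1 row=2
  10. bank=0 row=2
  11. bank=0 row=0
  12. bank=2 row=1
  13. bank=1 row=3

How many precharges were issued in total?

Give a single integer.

Acc 1: bank1 row1 -> MISS (open row1); precharges=0
Acc 2: bank0 row0 -> MISS (open row0); precharges=0
Acc 3: bank2 row1 -> MISS (open row1); precharges=0
Acc 4: bank0 row1 -> MISS (open row1); precharges=1
Acc 5: bank2 row0 -> MISS (open row0); precharges=2
Acc 6: bank1 row4 -> MISS (open row4); precharges=3
Acc 7: bank1 row4 -> HIT
Acc 8: bank0 row2 -> MISS (open row2); precharges=4
Acc 9: bank1 row2 -> MISS (open row2); precharges=5
Acc 10: bank0 row2 -> HIT
Acc 11: bank0 row0 -> MISS (open row0); precharges=6
Acc 12: bank2 row1 -> MISS (open row1); precharges=7
Acc 13: bank1 row3 -> MISS (open row3); precharges=8

Answer: 8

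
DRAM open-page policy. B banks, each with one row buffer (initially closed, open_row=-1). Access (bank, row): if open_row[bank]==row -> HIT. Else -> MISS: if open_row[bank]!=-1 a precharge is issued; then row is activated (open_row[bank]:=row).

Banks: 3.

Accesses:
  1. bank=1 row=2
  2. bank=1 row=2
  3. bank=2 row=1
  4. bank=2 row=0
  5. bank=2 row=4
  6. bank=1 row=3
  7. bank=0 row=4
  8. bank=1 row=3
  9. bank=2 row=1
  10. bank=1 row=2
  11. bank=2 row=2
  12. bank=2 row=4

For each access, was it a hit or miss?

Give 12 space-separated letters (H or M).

Acc 1: bank1 row2 -> MISS (open row2); precharges=0
Acc 2: bank1 row2 -> HIT
Acc 3: bank2 row1 -> MISS (open row1); precharges=0
Acc 4: bank2 row0 -> MISS (open row0); precharges=1
Acc 5: bank2 row4 -> MISS (open row4); precharges=2
Acc 6: bank1 row3 -> MISS (open row3); precharges=3
Acc 7: bank0 row4 -> MISS (open row4); precharges=3
Acc 8: bank1 row3 -> HIT
Acc 9: bank2 row1 -> MISS (open row1); precharges=4
Acc 10: bank1 row2 -> MISS (open row2); precharges=5
Acc 11: bank2 row2 -> MISS (open row2); precharges=6
Acc 12: bank2 row4 -> MISS (open row4); precharges=7

Answer: M H M M M M M H M M M M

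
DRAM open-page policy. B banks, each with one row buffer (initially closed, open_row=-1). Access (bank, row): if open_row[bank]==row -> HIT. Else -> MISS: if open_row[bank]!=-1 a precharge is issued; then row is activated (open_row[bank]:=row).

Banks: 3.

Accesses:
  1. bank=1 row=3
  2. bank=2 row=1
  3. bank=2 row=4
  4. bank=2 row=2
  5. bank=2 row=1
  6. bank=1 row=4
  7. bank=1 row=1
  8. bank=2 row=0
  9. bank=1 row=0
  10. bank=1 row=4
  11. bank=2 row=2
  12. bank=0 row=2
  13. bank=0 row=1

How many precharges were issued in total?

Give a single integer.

Answer: 10

Derivation:
Acc 1: bank1 row3 -> MISS (open row3); precharges=0
Acc 2: bank2 row1 -> MISS (open row1); precharges=0
Acc 3: bank2 row4 -> MISS (open row4); precharges=1
Acc 4: bank2 row2 -> MISS (open row2); precharges=2
Acc 5: bank2 row1 -> MISS (open row1); precharges=3
Acc 6: bank1 row4 -> MISS (open row4); precharges=4
Acc 7: bank1 row1 -> MISS (open row1); precharges=5
Acc 8: bank2 row0 -> MISS (open row0); precharges=6
Acc 9: bank1 row0 -> MISS (open row0); precharges=7
Acc 10: bank1 row4 -> MISS (open row4); precharges=8
Acc 11: bank2 row2 -> MISS (open row2); precharges=9
Acc 12: bank0 row2 -> MISS (open row2); precharges=9
Acc 13: bank0 row1 -> MISS (open row1); precharges=10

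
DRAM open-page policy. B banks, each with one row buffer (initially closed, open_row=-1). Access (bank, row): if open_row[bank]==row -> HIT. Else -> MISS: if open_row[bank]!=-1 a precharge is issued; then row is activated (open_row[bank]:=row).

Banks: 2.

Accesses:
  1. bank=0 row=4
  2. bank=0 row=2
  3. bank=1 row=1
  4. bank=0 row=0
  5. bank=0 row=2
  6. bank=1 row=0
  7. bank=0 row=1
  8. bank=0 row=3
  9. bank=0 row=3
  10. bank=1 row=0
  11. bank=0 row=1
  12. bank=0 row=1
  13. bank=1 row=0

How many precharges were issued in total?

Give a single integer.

Acc 1: bank0 row4 -> MISS (open row4); precharges=0
Acc 2: bank0 row2 -> MISS (open row2); precharges=1
Acc 3: bank1 row1 -> MISS (open row1); precharges=1
Acc 4: bank0 row0 -> MISS (open row0); precharges=2
Acc 5: bank0 row2 -> MISS (open row2); precharges=3
Acc 6: bank1 row0 -> MISS (open row0); precharges=4
Acc 7: bank0 row1 -> MISS (open row1); precharges=5
Acc 8: bank0 row3 -> MISS (open row3); precharges=6
Acc 9: bank0 row3 -> HIT
Acc 10: bank1 row0 -> HIT
Acc 11: bank0 row1 -> MISS (open row1); precharges=7
Acc 12: bank0 row1 -> HIT
Acc 13: bank1 row0 -> HIT

Answer: 7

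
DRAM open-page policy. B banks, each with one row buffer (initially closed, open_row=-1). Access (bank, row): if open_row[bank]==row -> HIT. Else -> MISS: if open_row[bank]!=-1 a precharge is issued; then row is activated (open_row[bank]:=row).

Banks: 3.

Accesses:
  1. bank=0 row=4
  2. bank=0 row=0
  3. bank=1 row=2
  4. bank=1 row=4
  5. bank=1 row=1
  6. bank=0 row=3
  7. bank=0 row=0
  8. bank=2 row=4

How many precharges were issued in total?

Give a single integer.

Answer: 5

Derivation:
Acc 1: bank0 row4 -> MISS (open row4); precharges=0
Acc 2: bank0 row0 -> MISS (open row0); precharges=1
Acc 3: bank1 row2 -> MISS (open row2); precharges=1
Acc 4: bank1 row4 -> MISS (open row4); precharges=2
Acc 5: bank1 row1 -> MISS (open row1); precharges=3
Acc 6: bank0 row3 -> MISS (open row3); precharges=4
Acc 7: bank0 row0 -> MISS (open row0); precharges=5
Acc 8: bank2 row4 -> MISS (open row4); precharges=5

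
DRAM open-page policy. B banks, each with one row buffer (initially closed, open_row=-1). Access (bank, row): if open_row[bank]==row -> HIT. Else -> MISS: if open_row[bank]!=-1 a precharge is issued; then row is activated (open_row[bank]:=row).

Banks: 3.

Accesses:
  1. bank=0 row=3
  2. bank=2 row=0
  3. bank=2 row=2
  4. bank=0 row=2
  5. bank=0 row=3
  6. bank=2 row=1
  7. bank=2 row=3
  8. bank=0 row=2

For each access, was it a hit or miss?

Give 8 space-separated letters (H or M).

Acc 1: bank0 row3 -> MISS (open row3); precharges=0
Acc 2: bank2 row0 -> MISS (open row0); precharges=0
Acc 3: bank2 row2 -> MISS (open row2); precharges=1
Acc 4: bank0 row2 -> MISS (open row2); precharges=2
Acc 5: bank0 row3 -> MISS (open row3); precharges=3
Acc 6: bank2 row1 -> MISS (open row1); precharges=4
Acc 7: bank2 row3 -> MISS (open row3); precharges=5
Acc 8: bank0 row2 -> MISS (open row2); precharges=6

Answer: M M M M M M M M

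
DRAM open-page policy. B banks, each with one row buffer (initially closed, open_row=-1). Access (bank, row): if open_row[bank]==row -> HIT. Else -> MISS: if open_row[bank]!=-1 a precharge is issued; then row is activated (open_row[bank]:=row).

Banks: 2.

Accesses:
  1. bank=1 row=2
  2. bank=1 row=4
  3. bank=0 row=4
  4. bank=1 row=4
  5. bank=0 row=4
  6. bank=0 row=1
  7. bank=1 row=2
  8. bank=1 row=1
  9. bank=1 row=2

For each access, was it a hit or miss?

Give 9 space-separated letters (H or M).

Acc 1: bank1 row2 -> MISS (open row2); precharges=0
Acc 2: bank1 row4 -> MISS (open row4); precharges=1
Acc 3: bank0 row4 -> MISS (open row4); precharges=1
Acc 4: bank1 row4 -> HIT
Acc 5: bank0 row4 -> HIT
Acc 6: bank0 row1 -> MISS (open row1); precharges=2
Acc 7: bank1 row2 -> MISS (open row2); precharges=3
Acc 8: bank1 row1 -> MISS (open row1); precharges=4
Acc 9: bank1 row2 -> MISS (open row2); precharges=5

Answer: M M M H H M M M M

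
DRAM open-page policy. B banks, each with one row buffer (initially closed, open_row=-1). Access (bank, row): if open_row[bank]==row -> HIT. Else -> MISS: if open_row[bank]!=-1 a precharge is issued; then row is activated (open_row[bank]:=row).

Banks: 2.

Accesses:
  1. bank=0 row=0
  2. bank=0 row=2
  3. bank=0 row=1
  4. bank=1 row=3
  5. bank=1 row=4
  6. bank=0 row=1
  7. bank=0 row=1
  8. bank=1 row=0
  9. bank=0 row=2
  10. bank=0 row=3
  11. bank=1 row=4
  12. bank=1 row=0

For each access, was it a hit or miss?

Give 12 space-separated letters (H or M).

Answer: M M M M M H H M M M M M

Derivation:
Acc 1: bank0 row0 -> MISS (open row0); precharges=0
Acc 2: bank0 row2 -> MISS (open row2); precharges=1
Acc 3: bank0 row1 -> MISS (open row1); precharges=2
Acc 4: bank1 row3 -> MISS (open row3); precharges=2
Acc 5: bank1 row4 -> MISS (open row4); precharges=3
Acc 6: bank0 row1 -> HIT
Acc 7: bank0 row1 -> HIT
Acc 8: bank1 row0 -> MISS (open row0); precharges=4
Acc 9: bank0 row2 -> MISS (open row2); precharges=5
Acc 10: bank0 row3 -> MISS (open row3); precharges=6
Acc 11: bank1 row4 -> MISS (open row4); precharges=7
Acc 12: bank1 row0 -> MISS (open row0); precharges=8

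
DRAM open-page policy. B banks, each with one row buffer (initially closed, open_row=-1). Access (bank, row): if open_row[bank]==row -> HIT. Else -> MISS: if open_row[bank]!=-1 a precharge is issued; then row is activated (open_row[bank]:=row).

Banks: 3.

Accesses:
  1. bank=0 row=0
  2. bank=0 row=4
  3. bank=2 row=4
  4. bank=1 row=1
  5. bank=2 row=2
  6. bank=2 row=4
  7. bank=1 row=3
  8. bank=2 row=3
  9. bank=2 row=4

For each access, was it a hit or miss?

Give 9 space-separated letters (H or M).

Answer: M M M M M M M M M

Derivation:
Acc 1: bank0 row0 -> MISS (open row0); precharges=0
Acc 2: bank0 row4 -> MISS (open row4); precharges=1
Acc 3: bank2 row4 -> MISS (open row4); precharges=1
Acc 4: bank1 row1 -> MISS (open row1); precharges=1
Acc 5: bank2 row2 -> MISS (open row2); precharges=2
Acc 6: bank2 row4 -> MISS (open row4); precharges=3
Acc 7: bank1 row3 -> MISS (open row3); precharges=4
Acc 8: bank2 row3 -> MISS (open row3); precharges=5
Acc 9: bank2 row4 -> MISS (open row4); precharges=6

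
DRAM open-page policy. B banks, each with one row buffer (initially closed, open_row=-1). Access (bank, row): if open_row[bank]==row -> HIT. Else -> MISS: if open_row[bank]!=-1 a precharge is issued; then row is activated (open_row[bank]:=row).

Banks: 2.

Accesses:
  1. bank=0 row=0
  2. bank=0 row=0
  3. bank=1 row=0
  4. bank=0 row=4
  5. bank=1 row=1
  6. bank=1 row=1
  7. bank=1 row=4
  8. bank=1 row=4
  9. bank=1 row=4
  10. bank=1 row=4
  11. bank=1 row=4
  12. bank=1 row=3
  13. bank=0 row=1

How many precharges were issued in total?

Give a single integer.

Acc 1: bank0 row0 -> MISS (open row0); precharges=0
Acc 2: bank0 row0 -> HIT
Acc 3: bank1 row0 -> MISS (open row0); precharges=0
Acc 4: bank0 row4 -> MISS (open row4); precharges=1
Acc 5: bank1 row1 -> MISS (open row1); precharges=2
Acc 6: bank1 row1 -> HIT
Acc 7: bank1 row4 -> MISS (open row4); precharges=3
Acc 8: bank1 row4 -> HIT
Acc 9: bank1 row4 -> HIT
Acc 10: bank1 row4 -> HIT
Acc 11: bank1 row4 -> HIT
Acc 12: bank1 row3 -> MISS (open row3); precharges=4
Acc 13: bank0 row1 -> MISS (open row1); precharges=5

Answer: 5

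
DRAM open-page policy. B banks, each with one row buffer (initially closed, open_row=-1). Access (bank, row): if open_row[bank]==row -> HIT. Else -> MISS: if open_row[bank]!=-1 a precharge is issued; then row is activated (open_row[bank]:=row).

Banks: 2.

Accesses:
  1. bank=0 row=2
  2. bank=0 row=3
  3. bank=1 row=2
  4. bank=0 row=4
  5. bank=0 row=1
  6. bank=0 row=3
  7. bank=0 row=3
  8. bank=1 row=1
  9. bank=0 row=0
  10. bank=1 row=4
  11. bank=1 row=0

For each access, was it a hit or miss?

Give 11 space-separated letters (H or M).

Answer: M M M M M M H M M M M

Derivation:
Acc 1: bank0 row2 -> MISS (open row2); precharges=0
Acc 2: bank0 row3 -> MISS (open row3); precharges=1
Acc 3: bank1 row2 -> MISS (open row2); precharges=1
Acc 4: bank0 row4 -> MISS (open row4); precharges=2
Acc 5: bank0 row1 -> MISS (open row1); precharges=3
Acc 6: bank0 row3 -> MISS (open row3); precharges=4
Acc 7: bank0 row3 -> HIT
Acc 8: bank1 row1 -> MISS (open row1); precharges=5
Acc 9: bank0 row0 -> MISS (open row0); precharges=6
Acc 10: bank1 row4 -> MISS (open row4); precharges=7
Acc 11: bank1 row0 -> MISS (open row0); precharges=8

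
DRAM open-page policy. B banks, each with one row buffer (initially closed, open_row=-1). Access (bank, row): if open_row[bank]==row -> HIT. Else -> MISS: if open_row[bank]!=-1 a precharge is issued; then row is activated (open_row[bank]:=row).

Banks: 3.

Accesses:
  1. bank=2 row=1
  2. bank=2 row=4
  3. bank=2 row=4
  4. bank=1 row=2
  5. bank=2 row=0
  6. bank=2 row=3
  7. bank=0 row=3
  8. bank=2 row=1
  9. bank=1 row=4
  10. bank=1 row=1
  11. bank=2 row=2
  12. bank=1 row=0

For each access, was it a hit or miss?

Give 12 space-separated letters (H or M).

Acc 1: bank2 row1 -> MISS (open row1); precharges=0
Acc 2: bank2 row4 -> MISS (open row4); precharges=1
Acc 3: bank2 row4 -> HIT
Acc 4: bank1 row2 -> MISS (open row2); precharges=1
Acc 5: bank2 row0 -> MISS (open row0); precharges=2
Acc 6: bank2 row3 -> MISS (open row3); precharges=3
Acc 7: bank0 row3 -> MISS (open row3); precharges=3
Acc 8: bank2 row1 -> MISS (open row1); precharges=4
Acc 9: bank1 row4 -> MISS (open row4); precharges=5
Acc 10: bank1 row1 -> MISS (open row1); precharges=6
Acc 11: bank2 row2 -> MISS (open row2); precharges=7
Acc 12: bank1 row0 -> MISS (open row0); precharges=8

Answer: M M H M M M M M M M M M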